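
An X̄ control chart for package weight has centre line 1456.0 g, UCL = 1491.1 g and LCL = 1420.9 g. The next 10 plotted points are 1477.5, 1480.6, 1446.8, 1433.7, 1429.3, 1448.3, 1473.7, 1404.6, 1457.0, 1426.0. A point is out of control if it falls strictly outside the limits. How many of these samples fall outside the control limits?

Compare each point to [1420.9, 1491.1]: sample 8 = 1404.6 < LCL.

1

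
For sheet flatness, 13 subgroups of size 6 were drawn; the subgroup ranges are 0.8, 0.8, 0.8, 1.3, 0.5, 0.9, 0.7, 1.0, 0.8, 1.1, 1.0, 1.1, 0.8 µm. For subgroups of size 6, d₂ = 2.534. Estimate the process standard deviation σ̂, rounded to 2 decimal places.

R̄ = (0.8 + 0.8 + 0.8 + 1.3 + 0.5 + 0.9 + 0.7 + 1.0 + 0.8 + 1.1 + 1.0 + 1.1 + 0.8) / 13 = 0.8923
σ̂ = R̄ / d₂ = 0.8923 / 2.534 = 0.3521

0.35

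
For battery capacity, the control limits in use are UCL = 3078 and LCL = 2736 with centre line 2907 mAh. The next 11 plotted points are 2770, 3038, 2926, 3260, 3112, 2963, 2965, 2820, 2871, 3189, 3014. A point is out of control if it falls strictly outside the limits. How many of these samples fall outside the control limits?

Compare each point to [2736, 3078]: sample 4 = 3260 > UCL; sample 5 = 3112 > UCL; sample 10 = 3189 > UCL.

3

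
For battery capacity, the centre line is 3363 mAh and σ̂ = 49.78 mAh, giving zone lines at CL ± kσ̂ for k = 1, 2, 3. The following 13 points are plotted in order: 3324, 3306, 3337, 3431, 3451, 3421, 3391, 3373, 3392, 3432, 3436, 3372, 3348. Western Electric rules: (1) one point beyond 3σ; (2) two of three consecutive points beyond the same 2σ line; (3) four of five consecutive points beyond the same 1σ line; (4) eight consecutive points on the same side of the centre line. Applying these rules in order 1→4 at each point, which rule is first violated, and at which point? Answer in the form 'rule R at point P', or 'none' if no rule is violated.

rule 4 at point 11

Zone of each point (C = within 1σ̂, B = 1σ̂–2σ̂, A = 2σ̂–3σ̂, * = beyond 3σ̂; sign = side of CL): 1:-C, 2:-B, 3:-C, 4:+B, 5:+B, 6:+B, 7:+C, 8:+C, 9:+C, 10:+B, 11:+B, 12:+C, 13:-C
Rule 4 (eight consecutive points on the same side of the centre line) is satisfied at point 11.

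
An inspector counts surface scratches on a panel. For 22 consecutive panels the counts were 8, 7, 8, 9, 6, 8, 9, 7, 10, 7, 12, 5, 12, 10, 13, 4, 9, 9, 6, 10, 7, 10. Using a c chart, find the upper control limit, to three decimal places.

17.178

c̄ = (8 + 7 + 8 + 9 + 6 + 8 + 9 + 7 + 10 + 7 + 12 + 5 + 12 + 10 + 13 + 4 + 9 + 9 + 6 + 10 + 7 + 10) / 22 = 186 / 22 = 8.4545
UCL = c̄ + 3√c̄ = 8.4545 + 3 × √8.4545 = 8.4545 + 3 × 2.9077 = 17.1776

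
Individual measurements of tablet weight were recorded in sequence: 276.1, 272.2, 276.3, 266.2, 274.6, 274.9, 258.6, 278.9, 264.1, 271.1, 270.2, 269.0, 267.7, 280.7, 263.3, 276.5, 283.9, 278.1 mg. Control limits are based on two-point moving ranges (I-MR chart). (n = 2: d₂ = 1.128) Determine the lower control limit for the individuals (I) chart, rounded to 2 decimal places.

249.61

X̄ = (276.1 + 272.2 + 276.3 + 266.2 + 274.6 + 274.9 + 258.6 + 278.9 + 264.1 + 271.1 + 270.2 + 269.0 + 267.7 + 280.7 + 263.3 + 276.5 + 283.9 + 278.1) / 18 = 272.3556
Moving ranges: 3.9, 4.1, 10.1, 8.4, 0.3, 16.3, 20.3, 14.8, 7.0, 0.9, 1.2, 1.3, 13.0, 17.4, 13.2, 7.4, 5.8; M̄R̄ = 145.4000 / 17 = 8.5529
LCL = X̄ − 3·M̄R̄/d₂ = 272.3556 − 3 × 8.5529 / 1.128 = 249.6084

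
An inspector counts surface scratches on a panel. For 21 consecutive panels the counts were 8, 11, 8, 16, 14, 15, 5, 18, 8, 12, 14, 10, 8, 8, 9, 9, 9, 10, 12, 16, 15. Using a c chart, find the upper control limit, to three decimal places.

21.226

c̄ = (8 + 11 + 8 + 16 + 14 + 15 + 5 + 18 + 8 + 12 + 14 + 10 + 8 + 8 + 9 + 9 + 9 + 10 + 12 + 16 + 15) / 21 = 235 / 21 = 11.1905
UCL = c̄ + 3√c̄ = 11.1905 + 3 × √11.1905 = 11.1905 + 3 × 3.3452 = 21.2261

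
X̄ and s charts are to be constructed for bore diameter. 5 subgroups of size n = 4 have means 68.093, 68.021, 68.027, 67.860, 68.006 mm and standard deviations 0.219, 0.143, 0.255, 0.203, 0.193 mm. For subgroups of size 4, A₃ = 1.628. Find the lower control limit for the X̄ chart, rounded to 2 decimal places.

X̄̄ = (68.093 + 68.021 + 68.027 + 67.860 + 68.006) / 5 = 68.0014
s̄ = (0.219 + 0.143 + 0.255 + 0.203 + 0.193) / 5 = 0.2026
LCL = X̄̄ − A₃·s̄ = 68.0014 − 1.628 × 0.2026 = 67.6716

67.67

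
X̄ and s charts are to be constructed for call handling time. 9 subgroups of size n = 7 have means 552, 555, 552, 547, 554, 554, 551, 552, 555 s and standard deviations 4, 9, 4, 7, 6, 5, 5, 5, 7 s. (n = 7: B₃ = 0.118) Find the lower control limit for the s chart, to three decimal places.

s̄ = (4 + 9 + 4 + 7 + 6 + 5 + 5 + 5 + 7) / 9 = 5.7778
LCL_s = B₃·s̄ = 0.118 × 5.7778 = 0.6818

0.682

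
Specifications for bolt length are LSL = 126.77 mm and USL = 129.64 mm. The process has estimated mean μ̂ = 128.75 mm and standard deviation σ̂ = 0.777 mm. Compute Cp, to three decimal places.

0.616

Cp = (USL − LSL) / (6σ̂) = (129.64 − 126.77) / (6 × 0.777) = 2.8700 / 4.6620 = 0.6156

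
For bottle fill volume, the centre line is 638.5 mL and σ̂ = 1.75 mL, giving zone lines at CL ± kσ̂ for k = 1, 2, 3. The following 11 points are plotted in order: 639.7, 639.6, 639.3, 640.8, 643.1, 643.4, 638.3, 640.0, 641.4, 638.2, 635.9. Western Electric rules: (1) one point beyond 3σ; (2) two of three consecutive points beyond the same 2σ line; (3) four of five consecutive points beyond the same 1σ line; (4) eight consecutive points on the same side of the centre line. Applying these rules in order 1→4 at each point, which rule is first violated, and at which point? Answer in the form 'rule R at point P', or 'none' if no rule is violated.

Zone of each point (C = within 1σ̂, B = 1σ̂–2σ̂, A = 2σ̂–3σ̂, * = beyond 3σ̂; sign = side of CL): 1:+C, 2:+C, 3:+C, 4:+B, 5:+A, 6:+A, 7:-C, 8:+C, 9:+B, 10:-C, 11:-B
Rule 2 (two of three consecutive points beyond the same 2σ limit) is satisfied at point 6.

rule 2 at point 6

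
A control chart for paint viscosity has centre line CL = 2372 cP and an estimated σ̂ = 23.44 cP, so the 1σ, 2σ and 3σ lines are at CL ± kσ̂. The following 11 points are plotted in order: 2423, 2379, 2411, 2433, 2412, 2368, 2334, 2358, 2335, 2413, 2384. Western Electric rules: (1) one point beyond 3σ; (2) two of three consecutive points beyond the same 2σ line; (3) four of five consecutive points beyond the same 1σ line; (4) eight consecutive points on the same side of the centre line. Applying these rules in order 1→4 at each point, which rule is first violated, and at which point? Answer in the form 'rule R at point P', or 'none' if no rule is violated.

rule 3 at point 5

Zone of each point (C = within 1σ̂, B = 1σ̂–2σ̂, A = 2σ̂–3σ̂, * = beyond 3σ̂; sign = side of CL): 1:+A, 2:+C, 3:+B, 4:+A, 5:+B, 6:-C, 7:-B, 8:-C, 9:-B, 10:+B, 11:+C
Rule 3 (four of five consecutive points beyond the same 1σ limit) is satisfied at point 5.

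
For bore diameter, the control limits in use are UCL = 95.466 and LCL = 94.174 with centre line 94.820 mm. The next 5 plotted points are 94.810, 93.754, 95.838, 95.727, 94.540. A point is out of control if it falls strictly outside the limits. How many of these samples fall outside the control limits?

Compare each point to [94.174, 95.466]: sample 2 = 93.754 < LCL; sample 3 = 95.838 > UCL; sample 4 = 95.727 > UCL.

3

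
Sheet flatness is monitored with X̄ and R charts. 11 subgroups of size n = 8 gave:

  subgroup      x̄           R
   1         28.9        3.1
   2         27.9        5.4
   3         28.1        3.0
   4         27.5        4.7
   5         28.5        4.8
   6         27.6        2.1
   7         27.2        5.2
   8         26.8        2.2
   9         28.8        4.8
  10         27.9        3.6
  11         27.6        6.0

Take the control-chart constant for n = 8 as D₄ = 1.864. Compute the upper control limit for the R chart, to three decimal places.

7.609

R̄ = (3.1 + 5.4 + 3.0 + 4.7 + 4.8 + 2.1 + 5.2 + 2.2 + 4.8 + 3.6 + 6.0) / 11 = 44.9000 / 11 = 4.0818
UCL_R = D₄·R̄ = 1.864 × 4.0818 = 7.6085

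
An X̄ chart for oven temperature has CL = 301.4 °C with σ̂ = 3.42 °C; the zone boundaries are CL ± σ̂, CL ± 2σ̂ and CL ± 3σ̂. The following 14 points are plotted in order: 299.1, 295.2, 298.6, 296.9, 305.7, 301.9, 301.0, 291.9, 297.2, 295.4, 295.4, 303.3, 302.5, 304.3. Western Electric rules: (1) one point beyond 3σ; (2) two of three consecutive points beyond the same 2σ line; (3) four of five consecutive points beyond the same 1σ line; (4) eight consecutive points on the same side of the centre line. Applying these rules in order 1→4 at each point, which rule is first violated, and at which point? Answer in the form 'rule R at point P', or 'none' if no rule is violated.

Zone of each point (C = within 1σ̂, B = 1σ̂–2σ̂, A = 2σ̂–3σ̂, * = beyond 3σ̂; sign = side of CL): 1:-C, 2:-B, 3:-C, 4:-B, 5:+B, 6:+C, 7:-C, 8:-A, 9:-B, 10:-B, 11:-B, 12:+C, 13:+C, 14:+C
Rule 3 (four of five consecutive points beyond the same 1σ limit) is satisfied at point 11.

rule 3 at point 11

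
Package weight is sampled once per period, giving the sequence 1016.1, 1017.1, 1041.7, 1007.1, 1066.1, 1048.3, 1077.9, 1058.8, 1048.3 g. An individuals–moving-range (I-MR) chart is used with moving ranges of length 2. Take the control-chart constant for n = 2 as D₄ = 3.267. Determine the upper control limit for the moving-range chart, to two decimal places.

80.12

Moving ranges: 1.0, 24.6, 34.6, 59.0, 17.8, 29.6, 19.1, 10.5; M̄R̄ = 196.2000 / 8 = 24.5250
UCL_MR = D₄·M̄R̄ = 3.267 × 24.5250 = 80.1232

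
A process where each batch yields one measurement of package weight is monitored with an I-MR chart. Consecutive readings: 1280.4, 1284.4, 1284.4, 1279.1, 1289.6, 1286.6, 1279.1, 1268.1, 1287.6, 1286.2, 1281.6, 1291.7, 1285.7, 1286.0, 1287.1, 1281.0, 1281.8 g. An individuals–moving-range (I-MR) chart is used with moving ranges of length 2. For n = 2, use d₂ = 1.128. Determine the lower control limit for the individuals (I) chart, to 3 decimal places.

1268.393

X̄ = (1280.4 + 1284.4 + 1284.4 + 1279.1 + 1289.6 + 1286.6 + 1279.1 + 1268.1 + 1287.6 + 1286.2 + 1281.6 + 1291.7 + 1285.7 + 1286.0 + 1287.1 + 1281.0 + 1281.8) / 17 = 1283.5529
Moving ranges: 4.0, 0.0, 5.3, 10.5, 3.0, 7.5, 11.0, 19.5, 1.4, 4.6, 10.1, 6.0, 0.3, 1.1, 6.1, 0.8; M̄R̄ = 91.2000 / 16 = 5.7000
LCL = X̄ − 3·M̄R̄/d₂ = 1283.5529 − 3 × 5.7000 / 1.128 = 1268.3934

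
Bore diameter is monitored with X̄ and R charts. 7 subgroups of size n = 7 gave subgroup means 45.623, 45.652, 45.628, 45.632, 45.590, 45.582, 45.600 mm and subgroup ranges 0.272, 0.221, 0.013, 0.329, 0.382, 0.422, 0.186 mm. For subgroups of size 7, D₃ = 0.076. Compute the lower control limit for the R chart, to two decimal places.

R̄ = (0.272 + 0.221 + 0.013 + 0.329 + 0.382 + 0.422 + 0.186) / 7 = 1.8250 / 7 = 0.2607
LCL_R = D₃·R̄ = 0.076 × 0.2607 = 0.0198

0.02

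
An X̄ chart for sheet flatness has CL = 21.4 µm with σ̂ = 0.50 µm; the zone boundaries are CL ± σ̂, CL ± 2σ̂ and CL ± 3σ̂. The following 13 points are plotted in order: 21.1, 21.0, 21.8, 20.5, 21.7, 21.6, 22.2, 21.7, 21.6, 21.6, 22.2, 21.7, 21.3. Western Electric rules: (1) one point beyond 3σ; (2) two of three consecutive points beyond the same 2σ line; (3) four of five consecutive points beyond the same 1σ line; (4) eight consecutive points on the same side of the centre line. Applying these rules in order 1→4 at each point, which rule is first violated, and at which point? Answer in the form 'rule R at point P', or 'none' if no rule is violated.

Zone of each point (C = within 1σ̂, B = 1σ̂–2σ̂, A = 2σ̂–3σ̂, * = beyond 3σ̂; sign = side of CL): 1:-C, 2:-C, 3:+C, 4:-B, 5:+C, 6:+C, 7:+B, 8:+C, 9:+C, 10:+C, 11:+B, 12:+C, 13:-C
Rule 4 (eight consecutive points on the same side of the centre line) is satisfied at point 12.

rule 4 at point 12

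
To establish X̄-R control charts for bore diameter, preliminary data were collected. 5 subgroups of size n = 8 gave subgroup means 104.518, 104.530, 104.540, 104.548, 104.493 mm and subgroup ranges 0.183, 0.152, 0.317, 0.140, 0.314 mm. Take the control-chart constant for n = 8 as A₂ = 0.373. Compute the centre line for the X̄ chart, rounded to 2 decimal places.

X̄̄ = (104.518 + 104.530 + 104.540 + 104.548 + 104.493) / 5 = 522.6290 / 5 = 104.5258
CL = X̄̄ = 104.5258

104.53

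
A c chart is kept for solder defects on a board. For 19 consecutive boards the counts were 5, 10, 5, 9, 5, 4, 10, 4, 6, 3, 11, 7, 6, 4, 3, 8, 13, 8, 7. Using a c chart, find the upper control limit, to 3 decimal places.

c̄ = (5 + 10 + 5 + 9 + 5 + 4 + 10 + 4 + 6 + 3 + 11 + 7 + 6 + 4 + 3 + 8 + 13 + 8 + 7) / 19 = 128 / 19 = 6.7368
UCL = c̄ + 3√c̄ = 6.7368 + 3 × √6.7368 = 6.7368 + 3 × 2.5955 = 14.5235

14.523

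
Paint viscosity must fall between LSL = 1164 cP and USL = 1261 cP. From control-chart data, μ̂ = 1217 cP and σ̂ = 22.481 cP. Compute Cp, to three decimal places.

Cp = (USL − LSL) / (6σ̂) = (1261 − 1164) / (6 × 22.481) = 97.0000 / 134.8860 = 0.7191

0.719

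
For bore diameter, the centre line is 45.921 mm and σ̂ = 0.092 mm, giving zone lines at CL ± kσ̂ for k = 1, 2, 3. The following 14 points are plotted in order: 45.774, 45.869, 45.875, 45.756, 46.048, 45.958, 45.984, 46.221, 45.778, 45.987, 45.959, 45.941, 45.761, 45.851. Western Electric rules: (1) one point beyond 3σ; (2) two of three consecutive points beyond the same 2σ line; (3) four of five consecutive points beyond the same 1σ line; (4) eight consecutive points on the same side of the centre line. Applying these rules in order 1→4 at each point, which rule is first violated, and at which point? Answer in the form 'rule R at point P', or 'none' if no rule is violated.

Zone of each point (C = within 1σ̂, B = 1σ̂–2σ̂, A = 2σ̂–3σ̂, * = beyond 3σ̂; sign = side of CL): 1:-B, 2:-C, 3:-C, 4:-B, 5:+B, 6:+C, 7:+C, 8:+*, 9:-B, 10:+C, 11:+C, 12:+C, 13:-B, 14:-C
Rule 1 (one point beyond the 3σ limits) is satisfied at point 8.

rule 1 at point 8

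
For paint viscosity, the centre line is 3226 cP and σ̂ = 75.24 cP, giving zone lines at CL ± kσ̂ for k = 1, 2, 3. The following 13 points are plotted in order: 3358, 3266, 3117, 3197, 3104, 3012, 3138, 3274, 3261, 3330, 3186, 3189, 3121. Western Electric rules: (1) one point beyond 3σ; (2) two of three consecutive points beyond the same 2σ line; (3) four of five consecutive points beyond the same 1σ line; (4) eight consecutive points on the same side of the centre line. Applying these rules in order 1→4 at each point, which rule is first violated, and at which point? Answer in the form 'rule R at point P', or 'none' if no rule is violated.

Zone of each point (C = within 1σ̂, B = 1σ̂–2σ̂, A = 2σ̂–3σ̂, * = beyond 3σ̂; sign = side of CL): 1:+B, 2:+C, 3:-B, 4:-C, 5:-B, 6:-A, 7:-B, 8:+C, 9:+C, 10:+B, 11:-C, 12:-C, 13:-B
Rule 3 (four of five consecutive points beyond the same 1σ limit) is satisfied at point 7.

rule 3 at point 7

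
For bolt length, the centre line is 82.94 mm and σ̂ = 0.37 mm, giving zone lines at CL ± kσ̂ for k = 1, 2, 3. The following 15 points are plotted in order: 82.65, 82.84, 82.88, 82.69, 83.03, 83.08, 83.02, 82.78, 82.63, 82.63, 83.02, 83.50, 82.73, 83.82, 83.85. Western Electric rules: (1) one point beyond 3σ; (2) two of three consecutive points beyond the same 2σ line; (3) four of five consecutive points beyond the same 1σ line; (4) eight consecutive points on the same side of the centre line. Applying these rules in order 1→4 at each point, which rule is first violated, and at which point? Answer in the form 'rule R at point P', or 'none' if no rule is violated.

Zone of each point (C = within 1σ̂, B = 1σ̂–2σ̂, A = 2σ̂–3σ̂, * = beyond 3σ̂; sign = side of CL): 1:-C, 2:-C, 3:-C, 4:-C, 5:+C, 6:+C, 7:+C, 8:-C, 9:-C, 10:-C, 11:+C, 12:+B, 13:-C, 14:+A, 15:+A
Rule 2 (two of three consecutive points beyond the same 2σ limit) is satisfied at point 15.

rule 2 at point 15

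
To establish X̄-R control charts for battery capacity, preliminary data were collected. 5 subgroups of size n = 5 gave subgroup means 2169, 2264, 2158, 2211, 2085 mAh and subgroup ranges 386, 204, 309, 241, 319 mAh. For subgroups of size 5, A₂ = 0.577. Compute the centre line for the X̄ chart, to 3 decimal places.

X̄̄ = (2169 + 2264 + 2158 + 2211 + 2085) / 5 = 10887.0000 / 5 = 2177.4000
CL = X̄̄ = 2177.4000

2177.400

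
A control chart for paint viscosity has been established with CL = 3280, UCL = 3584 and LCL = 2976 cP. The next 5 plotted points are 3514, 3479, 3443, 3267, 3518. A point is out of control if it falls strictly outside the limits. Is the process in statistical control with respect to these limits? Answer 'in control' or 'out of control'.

in control

All 5 points lie within [2976, 3584].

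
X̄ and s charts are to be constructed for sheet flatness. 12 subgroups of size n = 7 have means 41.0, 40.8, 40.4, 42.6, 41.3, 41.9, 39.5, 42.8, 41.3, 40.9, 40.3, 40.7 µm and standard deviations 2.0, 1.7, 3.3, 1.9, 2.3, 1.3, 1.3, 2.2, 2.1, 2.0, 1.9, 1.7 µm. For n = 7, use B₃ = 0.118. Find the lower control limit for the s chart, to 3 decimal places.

s̄ = (2.0 + 1.7 + 3.3 + 1.9 + 2.3 + 1.3 + 1.3 + 2.2 + 2.1 + 2.0 + 1.9 + 1.7) / 12 = 1.9750
LCL_s = B₃·s̄ = 0.118 × 1.9750 = 0.2330

0.233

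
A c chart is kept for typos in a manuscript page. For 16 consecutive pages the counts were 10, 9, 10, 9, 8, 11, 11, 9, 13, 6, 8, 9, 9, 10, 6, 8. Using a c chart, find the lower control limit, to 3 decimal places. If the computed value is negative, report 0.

c̄ = (10 + 9 + 10 + 9 + 8 + 11 + 11 + 9 + 13 + 6 + 8 + 9 + 9 + 10 + 6 + 8) / 16 = 146 / 16 = 9.1250
LCL = c̄ − 3√c̄ = 9.1250 − 3 × 3.0208 = 0.0627

0.063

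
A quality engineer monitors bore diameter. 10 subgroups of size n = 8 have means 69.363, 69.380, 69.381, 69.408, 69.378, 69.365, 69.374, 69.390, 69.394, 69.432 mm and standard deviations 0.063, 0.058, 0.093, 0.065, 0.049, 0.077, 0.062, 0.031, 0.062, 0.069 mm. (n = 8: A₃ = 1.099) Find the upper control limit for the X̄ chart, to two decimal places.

X̄̄ = (69.363 + 69.380 + 69.381 + 69.408 + 69.378 + 69.365 + 69.374 + 69.390 + 69.394 + 69.432) / 10 = 69.3865
s̄ = (0.063 + 0.058 + 0.093 + 0.065 + 0.049 + 0.077 + 0.062 + 0.031 + 0.062 + 0.069) / 10 = 0.0629
UCL = X̄̄ + A₃·s̄ = 69.3865 + 1.099 × 0.0629 = 69.4556

69.46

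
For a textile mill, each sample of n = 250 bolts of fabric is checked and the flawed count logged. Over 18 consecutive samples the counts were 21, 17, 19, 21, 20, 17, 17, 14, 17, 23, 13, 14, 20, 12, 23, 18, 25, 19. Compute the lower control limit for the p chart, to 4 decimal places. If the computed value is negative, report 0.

p̄ = Σdᵢ / (k·n) = 330 / (18 × 250) = 0.07333
LCL = p̄ − 3·√(p̄(1−p̄)/n) = 0.07333 − 3 × 0.01649 = 0.02387

0.0239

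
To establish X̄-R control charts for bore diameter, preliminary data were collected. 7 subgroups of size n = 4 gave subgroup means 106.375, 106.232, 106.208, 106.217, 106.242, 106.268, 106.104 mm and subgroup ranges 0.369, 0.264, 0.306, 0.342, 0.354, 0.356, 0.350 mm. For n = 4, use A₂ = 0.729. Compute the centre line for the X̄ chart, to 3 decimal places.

X̄̄ = (106.375 + 106.232 + 106.208 + 106.217 + 106.242 + 106.268 + 106.104) / 7 = 743.6460 / 7 = 106.2351
CL = X̄̄ = 106.2351

106.235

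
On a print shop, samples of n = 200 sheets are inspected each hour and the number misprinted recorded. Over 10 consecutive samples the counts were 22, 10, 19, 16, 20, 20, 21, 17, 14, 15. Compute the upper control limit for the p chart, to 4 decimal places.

p̄ = Σdᵢ / (k·n) = 174 / (10 × 200) = 0.08700
UCL = p̄ + 3·√(p̄(1−p̄)/n) = 0.08700 + 3 × √(0.08700×0.91300/200) = 0.08700 + 3 × 0.01993 = 0.14679

0.1468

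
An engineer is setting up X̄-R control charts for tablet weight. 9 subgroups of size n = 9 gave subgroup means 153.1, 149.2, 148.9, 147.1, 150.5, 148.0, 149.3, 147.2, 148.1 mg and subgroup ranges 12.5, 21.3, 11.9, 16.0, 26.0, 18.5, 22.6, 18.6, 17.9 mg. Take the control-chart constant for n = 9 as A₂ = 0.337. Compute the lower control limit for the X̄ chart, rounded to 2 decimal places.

142.85

X̄̄ = (153.1 + 149.2 + 148.9 + 147.1 + 150.5 + 148.0 + 149.3 + 147.2 + 148.1) / 9 = 1341.4000 / 9 = 149.0444
R̄ = (12.5 + 21.3 + 11.9 + 16.0 + 26.0 + 18.5 + 22.6 + 18.6 + 17.9) / 9 = 165.3000 / 9 = 18.3667
LCL = X̄̄ − A₂·R̄ = 149.0444 − 0.337 × 18.3667 = 142.8549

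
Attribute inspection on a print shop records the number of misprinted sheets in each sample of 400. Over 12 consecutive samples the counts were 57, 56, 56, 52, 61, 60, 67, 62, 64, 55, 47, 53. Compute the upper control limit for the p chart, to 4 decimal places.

p̄ = Σdᵢ / (k·n) = 690 / (12 × 400) = 0.14375
UCL = p̄ + 3·√(p̄(1−p̄)/n) = 0.14375 + 3 × √(0.14375×0.85625/400) = 0.14375 + 3 × 0.01754 = 0.19638

0.1964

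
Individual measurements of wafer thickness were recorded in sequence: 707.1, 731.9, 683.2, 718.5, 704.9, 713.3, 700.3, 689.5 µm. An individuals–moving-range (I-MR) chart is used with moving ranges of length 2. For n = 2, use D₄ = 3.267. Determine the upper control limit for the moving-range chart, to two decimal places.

72.15

Moving ranges: 24.8, 48.7, 35.3, 13.6, 8.4, 13.0, 10.8; M̄R̄ = 154.6000 / 7 = 22.0857
UCL_MR = D₄·M̄R̄ = 3.267 × 22.0857 = 72.1540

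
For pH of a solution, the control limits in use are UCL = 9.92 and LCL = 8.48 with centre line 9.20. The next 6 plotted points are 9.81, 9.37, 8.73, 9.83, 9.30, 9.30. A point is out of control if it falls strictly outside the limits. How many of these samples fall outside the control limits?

All 6 points lie within [8.48, 9.92].

0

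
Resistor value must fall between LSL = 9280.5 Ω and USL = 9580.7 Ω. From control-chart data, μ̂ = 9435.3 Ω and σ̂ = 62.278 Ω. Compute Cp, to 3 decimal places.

0.803

Cp = (USL − LSL) / (6σ̂) = (9580.7 − 9280.5) / (6 × 62.278) = 300.2000 / 373.6680 = 0.8034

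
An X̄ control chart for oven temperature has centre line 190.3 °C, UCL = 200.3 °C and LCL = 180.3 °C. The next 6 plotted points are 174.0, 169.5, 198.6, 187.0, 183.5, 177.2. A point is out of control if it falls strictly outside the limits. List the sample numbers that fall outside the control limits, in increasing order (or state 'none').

1, 2, 6

Compare each point to [180.3, 200.3]: sample 1 = 174.0 < LCL; sample 2 = 169.5 < LCL; sample 6 = 177.2 < LCL.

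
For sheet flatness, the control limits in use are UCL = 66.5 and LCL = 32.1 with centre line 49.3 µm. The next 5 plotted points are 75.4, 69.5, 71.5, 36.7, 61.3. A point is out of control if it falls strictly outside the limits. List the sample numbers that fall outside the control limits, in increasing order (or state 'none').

1, 2, 3

Compare each point to [32.1, 66.5]: sample 1 = 75.4 > UCL; sample 2 = 69.5 > UCL; sample 3 = 71.5 > UCL.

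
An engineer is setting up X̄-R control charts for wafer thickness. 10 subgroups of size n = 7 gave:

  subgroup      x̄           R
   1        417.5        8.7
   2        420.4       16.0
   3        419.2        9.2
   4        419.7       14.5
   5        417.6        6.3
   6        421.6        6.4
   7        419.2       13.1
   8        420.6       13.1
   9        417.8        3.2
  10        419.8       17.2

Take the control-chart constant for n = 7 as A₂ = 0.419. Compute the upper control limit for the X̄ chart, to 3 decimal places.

423.853

X̄̄ = (417.5 + 420.4 + 419.2 + 419.7 + 417.6 + 421.6 + 419.2 + 420.6 + 417.8 + 419.8) / 10 = 4193.4000 / 10 = 419.3400
R̄ = (8.7 + 16.0 + 9.2 + 14.5 + 6.3 + 6.4 + 13.1 + 13.1 + 3.2 + 17.2) / 10 = 107.7000 / 10 = 10.7700
UCL = X̄̄ + A₂·R̄ = 419.3400 + 0.419 × 10.7700 = 423.8526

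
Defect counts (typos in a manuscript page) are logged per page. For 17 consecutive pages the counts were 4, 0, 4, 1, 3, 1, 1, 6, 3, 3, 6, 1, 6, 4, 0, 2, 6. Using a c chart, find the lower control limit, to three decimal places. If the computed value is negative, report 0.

0.000

c̄ = (4 + 0 + 4 + 1 + 3 + 1 + 1 + 6 + 3 + 3 + 6 + 1 + 6 + 4 + 0 + 2 + 6) / 17 = 51 / 17 = 3.0000
LCL = c̄ − 3√c̄ = 3.0000 − 3 × 1.7321 = -2.1962 → 0 (cannot be negative)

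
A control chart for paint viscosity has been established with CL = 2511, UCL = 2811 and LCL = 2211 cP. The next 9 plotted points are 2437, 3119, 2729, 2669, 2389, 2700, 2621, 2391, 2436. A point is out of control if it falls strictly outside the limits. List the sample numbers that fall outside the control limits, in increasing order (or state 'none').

2

Compare each point to [2211, 2811]: sample 2 = 3119 > UCL.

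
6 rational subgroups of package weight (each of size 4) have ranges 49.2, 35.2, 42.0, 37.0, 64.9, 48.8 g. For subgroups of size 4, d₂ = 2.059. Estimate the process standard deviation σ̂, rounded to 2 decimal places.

22.43

R̄ = (49.2 + 35.2 + 42.0 + 37.0 + 64.9 + 48.8) / 6 = 46.1833
σ̂ = R̄ / d₂ = 46.1833 / 2.059 = 22.4300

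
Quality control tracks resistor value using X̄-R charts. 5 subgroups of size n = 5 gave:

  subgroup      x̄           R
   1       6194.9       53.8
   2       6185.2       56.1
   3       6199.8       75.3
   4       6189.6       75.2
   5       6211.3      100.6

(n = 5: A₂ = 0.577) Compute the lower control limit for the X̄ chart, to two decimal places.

X̄̄ = (6194.9 + 6185.2 + 6199.8 + 6189.6 + 6211.3) / 5 = 30980.8000 / 5 = 6196.1600
R̄ = (53.8 + 56.1 + 75.3 + 75.2 + 100.6) / 5 = 361.0000 / 5 = 72.2000
LCL = X̄̄ − A₂·R̄ = 6196.1600 − 0.577 × 72.2000 = 6154.5006

6154.50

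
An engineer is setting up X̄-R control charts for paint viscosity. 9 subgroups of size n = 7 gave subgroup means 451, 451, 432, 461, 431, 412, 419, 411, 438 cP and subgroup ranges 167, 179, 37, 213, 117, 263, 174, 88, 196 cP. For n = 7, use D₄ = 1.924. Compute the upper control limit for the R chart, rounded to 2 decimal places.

306.56

R̄ = (167 + 179 + 37 + 213 + 117 + 263 + 174 + 88 + 196) / 9 = 1434.0000 / 9 = 159.3333
UCL_R = D₄·R̄ = 1.924 × 159.3333 = 306.5573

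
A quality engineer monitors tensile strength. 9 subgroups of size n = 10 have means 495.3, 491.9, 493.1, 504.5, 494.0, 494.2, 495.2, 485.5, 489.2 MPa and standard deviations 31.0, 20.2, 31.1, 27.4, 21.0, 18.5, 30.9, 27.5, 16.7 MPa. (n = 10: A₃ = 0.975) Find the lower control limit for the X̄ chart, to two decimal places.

X̄̄ = (495.3 + 491.9 + 493.1 + 504.5 + 494.0 + 494.2 + 495.2 + 485.5 + 489.2) / 9 = 493.6556
s̄ = (31.0 + 20.2 + 31.1 + 27.4 + 21.0 + 18.5 + 30.9 + 27.5 + 16.7) / 9 = 24.9222
LCL = X̄̄ − A₃·s̄ = 493.6556 − 0.975 × 24.9222 = 469.3564

469.36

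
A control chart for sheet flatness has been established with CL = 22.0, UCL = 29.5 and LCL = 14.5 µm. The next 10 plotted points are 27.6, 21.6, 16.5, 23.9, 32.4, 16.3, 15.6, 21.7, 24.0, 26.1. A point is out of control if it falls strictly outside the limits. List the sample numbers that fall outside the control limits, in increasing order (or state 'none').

Compare each point to [14.5, 29.5]: sample 5 = 32.4 > UCL.

5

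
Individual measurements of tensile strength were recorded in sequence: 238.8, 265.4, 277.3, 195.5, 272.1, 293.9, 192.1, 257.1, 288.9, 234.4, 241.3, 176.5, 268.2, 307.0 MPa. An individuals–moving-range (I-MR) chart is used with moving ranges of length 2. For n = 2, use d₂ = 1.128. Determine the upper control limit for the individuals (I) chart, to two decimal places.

X̄ = (238.8 + 265.4 + 277.3 + 195.5 + 272.1 + 293.9 + 192.1 + 257.1 + 288.9 + 234.4 + 241.3 + 176.5 + 268.2 + 307.0) / 14 = 250.6071
Moving ranges: 26.6, 11.9, 81.8, 76.6, 21.8, 101.8, 65.0, 31.8, 54.5, 6.9, 64.8, 91.7, 38.8; M̄R̄ = 674.0000 / 13 = 51.8462
UCL = X̄ + 3·M̄R̄/d₂ = 250.6071 + 3 × 51.8462 / 1.128 = 388.4958

388.50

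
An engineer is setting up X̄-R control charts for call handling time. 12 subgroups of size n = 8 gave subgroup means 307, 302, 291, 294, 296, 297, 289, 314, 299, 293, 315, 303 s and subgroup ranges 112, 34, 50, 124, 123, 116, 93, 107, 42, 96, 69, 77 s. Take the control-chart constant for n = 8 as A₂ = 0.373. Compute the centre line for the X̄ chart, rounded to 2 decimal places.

300.00

X̄̄ = (307 + 302 + 291 + 294 + 296 + 297 + 289 + 314 + 299 + 293 + 315 + 303) / 12 = 3600.0000 / 12 = 300.0000
CL = X̄̄ = 300.0000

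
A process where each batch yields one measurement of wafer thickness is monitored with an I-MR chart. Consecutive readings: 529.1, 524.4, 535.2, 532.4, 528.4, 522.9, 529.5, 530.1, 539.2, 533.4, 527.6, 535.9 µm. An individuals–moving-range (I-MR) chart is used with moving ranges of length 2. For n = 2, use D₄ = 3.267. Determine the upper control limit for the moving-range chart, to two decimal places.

Moving ranges: 4.7, 10.8, 2.8, 4.0, 5.5, 6.6, 0.6, 9.1, 5.8, 5.8, 8.3; M̄R̄ = 64.0000 / 11 = 5.8182
UCL_MR = D₄·M̄R̄ = 3.267 × 5.8182 = 19.0080

19.01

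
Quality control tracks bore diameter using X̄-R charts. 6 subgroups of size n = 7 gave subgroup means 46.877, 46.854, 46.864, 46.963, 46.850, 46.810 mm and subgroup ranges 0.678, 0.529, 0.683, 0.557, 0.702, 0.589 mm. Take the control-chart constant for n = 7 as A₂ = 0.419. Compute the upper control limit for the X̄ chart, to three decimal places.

47.131

X̄̄ = (46.877 + 46.854 + 46.864 + 46.963 + 46.850 + 46.810) / 6 = 281.2180 / 6 = 46.8697
R̄ = (0.678 + 0.529 + 0.683 + 0.557 + 0.702 + 0.589) / 6 = 3.7380 / 6 = 0.6230
UCL = X̄̄ + A₂·R̄ = 46.8697 + 0.419 × 0.6230 = 47.1307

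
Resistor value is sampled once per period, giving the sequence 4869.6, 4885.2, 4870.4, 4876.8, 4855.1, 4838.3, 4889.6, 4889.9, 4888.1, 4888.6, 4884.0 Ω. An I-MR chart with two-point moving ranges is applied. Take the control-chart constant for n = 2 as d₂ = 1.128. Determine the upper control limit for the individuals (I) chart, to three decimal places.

4911.549

X̄ = (4869.6 + 4885.2 + 4870.4 + 4876.8 + 4855.1 + 4838.3 + 4889.6 + 4889.9 + 4888.1 + 4888.6 + 4884.0) / 11 = 4875.9636
Moving ranges: 15.6, 14.8, 6.4, 21.7, 16.8, 51.3, 0.3, 1.8, 0.5, 4.6; M̄R̄ = 133.8000 / 10 = 13.3800
UCL = X̄ + 3·M̄R̄/d₂ = 4875.9636 + 3 × 13.3800 / 1.128 = 4911.5487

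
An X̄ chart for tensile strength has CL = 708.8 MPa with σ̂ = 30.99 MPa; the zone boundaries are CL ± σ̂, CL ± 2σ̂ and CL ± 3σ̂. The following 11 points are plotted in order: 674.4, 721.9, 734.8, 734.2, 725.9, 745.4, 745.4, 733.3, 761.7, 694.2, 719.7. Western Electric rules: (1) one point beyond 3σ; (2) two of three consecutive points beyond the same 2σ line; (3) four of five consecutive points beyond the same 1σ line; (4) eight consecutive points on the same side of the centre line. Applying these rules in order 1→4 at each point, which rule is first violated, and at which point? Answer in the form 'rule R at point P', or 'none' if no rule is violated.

rule 4 at point 9

Zone of each point (C = within 1σ̂, B = 1σ̂–2σ̂, A = 2σ̂–3σ̂, * = beyond 3σ̂; sign = side of CL): 1:-B, 2:+C, 3:+C, 4:+C, 5:+C, 6:+B, 7:+B, 8:+C, 9:+B, 10:-C, 11:+C
Rule 4 (eight consecutive points on the same side of the centre line) is satisfied at point 9.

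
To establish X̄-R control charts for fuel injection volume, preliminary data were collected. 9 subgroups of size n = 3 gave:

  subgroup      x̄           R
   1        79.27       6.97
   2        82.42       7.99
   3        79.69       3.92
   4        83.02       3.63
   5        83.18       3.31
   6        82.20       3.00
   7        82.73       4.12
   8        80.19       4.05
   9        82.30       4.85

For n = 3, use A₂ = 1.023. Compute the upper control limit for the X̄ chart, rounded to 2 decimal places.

86.42

X̄̄ = (79.27 + 82.42 + 79.69 + 83.02 + 83.18 + 82.20 + 82.73 + 80.19 + 82.30) / 9 = 735.0000 / 9 = 81.6667
R̄ = (6.97 + 7.99 + 3.92 + 3.63 + 3.31 + 3.00 + 4.12 + 4.05 + 4.85) / 9 = 41.8400 / 9 = 4.6489
UCL = X̄̄ + A₂·R̄ = 81.6667 + 1.023 × 4.6489 = 86.4225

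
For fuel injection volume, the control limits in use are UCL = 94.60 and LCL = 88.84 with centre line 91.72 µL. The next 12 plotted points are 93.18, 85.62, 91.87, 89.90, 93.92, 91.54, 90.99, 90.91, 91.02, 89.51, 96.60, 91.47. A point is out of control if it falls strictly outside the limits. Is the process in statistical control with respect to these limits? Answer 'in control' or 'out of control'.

Compare each point to [88.84, 94.60]: sample 2 = 85.62 < LCL; sample 11 = 96.60 > UCL.

out of control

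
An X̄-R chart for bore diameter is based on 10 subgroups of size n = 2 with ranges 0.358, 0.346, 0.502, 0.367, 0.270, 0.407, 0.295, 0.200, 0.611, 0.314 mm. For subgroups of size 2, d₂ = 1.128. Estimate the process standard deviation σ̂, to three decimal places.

R̄ = (0.358 + 0.346 + 0.502 + 0.367 + 0.270 + 0.407 + 0.295 + 0.200 + 0.611 + 0.314) / 10 = 0.3670
σ̂ = R̄ / d₂ = 0.3670 / 1.128 = 0.3254

0.325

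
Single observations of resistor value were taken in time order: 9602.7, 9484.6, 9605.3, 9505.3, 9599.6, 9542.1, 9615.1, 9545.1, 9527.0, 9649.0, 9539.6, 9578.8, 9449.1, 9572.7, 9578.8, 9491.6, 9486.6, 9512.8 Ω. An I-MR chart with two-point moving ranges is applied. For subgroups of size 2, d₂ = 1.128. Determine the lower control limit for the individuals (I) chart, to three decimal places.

X̄ = (9602.7 + 9484.6 + 9605.3 + 9505.3 + 9599.6 + 9542.1 + 9615.1 + 9545.1 + 9527.0 + 9649.0 + 9539.6 + 9578.8 + 9449.1 + 9572.7 + 9578.8 + 9491.6 + 9486.6 + 9512.8) / 18 = 9549.2111
Moving ranges: 118.1, 120.7, 100.0, 94.3, 57.5, 73.0, 70.0, 18.1, 122.0, 109.4, 39.2, 129.7, 123.6, 6.1, 87.2, 5.0, 26.2; M̄R̄ = 1300.1000 / 17 = 76.4765
LCL = X̄ − 3·M̄R̄/d₂ = 9549.2111 − 3 × 76.4765 / 1.128 = 9345.8162

9345.816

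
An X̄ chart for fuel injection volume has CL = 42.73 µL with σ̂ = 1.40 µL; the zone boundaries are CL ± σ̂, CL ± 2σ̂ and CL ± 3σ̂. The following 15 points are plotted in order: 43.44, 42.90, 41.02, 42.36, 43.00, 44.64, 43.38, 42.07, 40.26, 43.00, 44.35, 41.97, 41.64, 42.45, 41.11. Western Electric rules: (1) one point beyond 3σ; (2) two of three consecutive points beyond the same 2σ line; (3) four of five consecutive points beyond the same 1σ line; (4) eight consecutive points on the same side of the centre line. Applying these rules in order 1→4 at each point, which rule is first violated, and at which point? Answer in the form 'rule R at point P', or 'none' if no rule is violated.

Zone of each point (C = within 1σ̂, B = 1σ̂–2σ̂, A = 2σ̂–3σ̂, * = beyond 3σ̂; sign = side of CL): 1:+C, 2:+C, 3:-B, 4:-C, 5:+C, 6:+B, 7:+C, 8:-C, 9:-B, 10:+C, 11:+B, 12:-C, 13:-C, 14:-C, 15:-B
No rule fires across all 15 points.

none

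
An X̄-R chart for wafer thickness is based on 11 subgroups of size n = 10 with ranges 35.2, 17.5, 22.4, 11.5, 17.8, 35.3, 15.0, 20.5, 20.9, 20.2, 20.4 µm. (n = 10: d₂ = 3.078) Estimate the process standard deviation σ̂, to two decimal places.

R̄ = (35.2 + 17.5 + 22.4 + 11.5 + 17.8 + 35.3 + 15.0 + 20.5 + 20.9 + 20.2 + 20.4) / 11 = 21.5182
σ̂ = R̄ / d₂ = 21.5182 / 3.078 = 6.9910

6.99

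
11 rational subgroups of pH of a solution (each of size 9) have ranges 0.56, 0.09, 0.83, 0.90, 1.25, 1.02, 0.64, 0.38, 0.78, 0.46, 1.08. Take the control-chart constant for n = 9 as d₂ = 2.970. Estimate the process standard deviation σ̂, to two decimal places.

0.24

R̄ = (0.56 + 0.09 + 0.83 + 0.90 + 1.25 + 1.02 + 0.64 + 0.38 + 0.78 + 0.46 + 1.08) / 11 = 0.7264
σ̂ = R̄ / d₂ = 0.7264 / 2.970 = 0.2446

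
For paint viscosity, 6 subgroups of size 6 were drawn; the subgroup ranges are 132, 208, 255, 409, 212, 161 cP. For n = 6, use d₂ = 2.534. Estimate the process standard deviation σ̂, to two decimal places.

90.57

R̄ = (132 + 208 + 255 + 409 + 212 + 161) / 6 = 229.5000
σ̂ = R̄ / d₂ = 229.5000 / 2.534 = 90.5683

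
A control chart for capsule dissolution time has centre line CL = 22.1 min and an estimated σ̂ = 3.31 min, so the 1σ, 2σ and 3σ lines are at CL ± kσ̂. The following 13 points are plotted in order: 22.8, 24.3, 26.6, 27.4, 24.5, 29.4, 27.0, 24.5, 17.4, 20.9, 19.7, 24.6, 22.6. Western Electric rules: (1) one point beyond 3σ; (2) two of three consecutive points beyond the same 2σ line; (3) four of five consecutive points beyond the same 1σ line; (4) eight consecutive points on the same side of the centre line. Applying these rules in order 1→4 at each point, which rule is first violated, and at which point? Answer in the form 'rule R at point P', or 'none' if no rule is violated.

rule 3 at point 7

Zone of each point (C = within 1σ̂, B = 1σ̂–2σ̂, A = 2σ̂–3σ̂, * = beyond 3σ̂; sign = side of CL): 1:+C, 2:+C, 3:+B, 4:+B, 5:+C, 6:+A, 7:+B, 8:+C, 9:-B, 10:-C, 11:-C, 12:+C, 13:+C
Rule 3 (four of five consecutive points beyond the same 1σ limit) is satisfied at point 7.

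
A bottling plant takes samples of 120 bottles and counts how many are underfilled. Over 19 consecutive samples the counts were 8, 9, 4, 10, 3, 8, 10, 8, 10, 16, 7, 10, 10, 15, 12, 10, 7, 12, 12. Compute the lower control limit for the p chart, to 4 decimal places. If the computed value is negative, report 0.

p̄ = Σdᵢ / (k·n) = 181 / (19 × 120) = 0.07939
LCL = p̄ − 3·√(p̄(1−p̄)/n) = 0.07939 − 3 × 0.02468 = 0.00535

0.0054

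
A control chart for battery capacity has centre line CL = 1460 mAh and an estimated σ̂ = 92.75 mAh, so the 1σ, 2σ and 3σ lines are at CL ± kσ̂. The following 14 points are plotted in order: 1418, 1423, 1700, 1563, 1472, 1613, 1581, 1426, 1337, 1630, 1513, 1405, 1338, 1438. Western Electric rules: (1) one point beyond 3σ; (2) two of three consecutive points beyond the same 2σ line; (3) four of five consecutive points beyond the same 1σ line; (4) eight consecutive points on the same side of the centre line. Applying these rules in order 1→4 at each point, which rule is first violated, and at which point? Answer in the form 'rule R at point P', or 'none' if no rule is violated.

Zone of each point (C = within 1σ̂, B = 1σ̂–2σ̂, A = 2σ̂–3σ̂, * = beyond 3σ̂; sign = side of CL): 1:-C, 2:-C, 3:+A, 4:+B, 5:+C, 6:+B, 7:+B, 8:-C, 9:-B, 10:+B, 11:+C, 12:-C, 13:-B, 14:-C
Rule 3 (four of five consecutive points beyond the same 1σ limit) is satisfied at point 7.

rule 3 at point 7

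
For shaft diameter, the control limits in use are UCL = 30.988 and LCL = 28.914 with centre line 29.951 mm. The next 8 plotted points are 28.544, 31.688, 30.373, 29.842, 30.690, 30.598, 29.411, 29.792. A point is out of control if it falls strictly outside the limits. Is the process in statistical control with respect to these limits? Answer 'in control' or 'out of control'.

Compare each point to [28.914, 30.988]: sample 1 = 28.544 < LCL; sample 2 = 31.688 > UCL.

out of control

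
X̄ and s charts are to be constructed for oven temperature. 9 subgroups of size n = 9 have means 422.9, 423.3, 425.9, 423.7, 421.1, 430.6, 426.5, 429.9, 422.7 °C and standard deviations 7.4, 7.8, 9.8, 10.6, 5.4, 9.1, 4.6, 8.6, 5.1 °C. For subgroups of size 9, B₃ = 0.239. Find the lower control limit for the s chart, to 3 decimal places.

s̄ = (7.4 + 7.8 + 9.8 + 10.6 + 5.4 + 9.1 + 4.6 + 8.6 + 5.1) / 9 = 7.6000
LCL_s = B₃·s̄ = 0.239 × 7.6000 = 1.8164

1.816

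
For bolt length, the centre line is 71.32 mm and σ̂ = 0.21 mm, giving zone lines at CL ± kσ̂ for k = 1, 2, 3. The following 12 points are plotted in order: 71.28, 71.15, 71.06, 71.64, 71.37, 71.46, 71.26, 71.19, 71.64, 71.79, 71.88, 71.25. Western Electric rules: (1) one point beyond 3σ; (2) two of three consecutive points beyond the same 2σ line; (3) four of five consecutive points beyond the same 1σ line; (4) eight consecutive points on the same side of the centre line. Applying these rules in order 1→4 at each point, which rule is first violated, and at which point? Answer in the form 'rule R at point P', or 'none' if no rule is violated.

Zone of each point (C = within 1σ̂, B = 1σ̂–2σ̂, A = 2σ̂–3σ̂, * = beyond 3σ̂; sign = side of CL): 1:-C, 2:-C, 3:-B, 4:+B, 5:+C, 6:+C, 7:-C, 8:-C, 9:+B, 10:+A, 11:+A, 12:-C
Rule 2 (two of three consecutive points beyond the same 2σ limit) is satisfied at point 11.

rule 2 at point 11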